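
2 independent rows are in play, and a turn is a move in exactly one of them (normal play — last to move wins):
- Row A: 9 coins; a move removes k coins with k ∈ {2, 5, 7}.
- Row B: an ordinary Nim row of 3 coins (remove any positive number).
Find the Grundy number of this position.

1

For row A, compute g(0), g(1), … with moves {2, 5, 7}:
g(0) = mex{} = 0
g(1) = mex{} = 0
g(2) = mex{0} = 1
g(3) = mex{0} = 1
g(4) = mex{1} = 0
g(5) = mex{0,1} = 2
g(6) = mex{0} = 1
g(7) = mex{0,1,2} = 3
g(8) = mex{0,1} = 2
g(9) = mex{0,1,3} = 2
So g(9) = 2.
Row B is a plain Nim row of size 3, so its Grundy value is 3.
By the Sprague-Grundy theorem, the Grundy value of a sum of independent games is the XOR of the component values.
Combined value = 2 XOR 3 = 1.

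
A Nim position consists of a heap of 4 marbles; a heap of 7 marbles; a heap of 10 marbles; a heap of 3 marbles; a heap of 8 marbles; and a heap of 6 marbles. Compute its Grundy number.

4

In binary:
  0100  (4)
  0111  (7)
  1010  (10)
  0011  (3)
  1000  (8)
  0110  (6)
  ----
  0100  (4)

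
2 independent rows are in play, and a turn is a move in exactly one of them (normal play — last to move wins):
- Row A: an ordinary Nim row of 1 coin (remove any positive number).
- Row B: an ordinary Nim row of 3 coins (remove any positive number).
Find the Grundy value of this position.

2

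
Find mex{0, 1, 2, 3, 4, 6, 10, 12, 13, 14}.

The values 0, 1, 2, 3, 4 are all present; 5 is the first non-negative integer missing from the set.

5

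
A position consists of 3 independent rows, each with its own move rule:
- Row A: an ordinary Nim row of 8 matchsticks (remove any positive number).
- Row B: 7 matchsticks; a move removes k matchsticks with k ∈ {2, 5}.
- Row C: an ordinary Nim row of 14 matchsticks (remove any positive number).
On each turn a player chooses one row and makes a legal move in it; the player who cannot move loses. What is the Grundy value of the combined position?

Row A is a plain Nim row of size 8, so its Grundy value is 8.
For row B, compute g(0), g(1), … with moves {2, 5}:
k:     0  1  2  3  4  5  6  7
g(k):  0  0  1  1  0  2  1  0
So g(7) = 0.
Row C is a plain Nim row of size 14, so its Grundy value is 14.
By the Sprague-Grundy theorem, the Grundy value of a sum of independent games is the XOR of the component values.
Combined value = 8 ⊕ 0 ⊕ 14 = 6.

6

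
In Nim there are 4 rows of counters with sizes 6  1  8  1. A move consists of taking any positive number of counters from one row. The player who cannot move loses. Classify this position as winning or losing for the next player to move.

Nim-sum: 6 ^ 1 ^ 8 ^ 1 = 14.
The nim-sum is 14 ≠ 0, so this is an N-position: the player to move can win.

Winning position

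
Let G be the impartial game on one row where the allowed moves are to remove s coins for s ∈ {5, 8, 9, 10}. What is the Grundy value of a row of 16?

0

Build the Grundy sequence with g(k) = mex{g(k−s) : s ∈ {5, 8, 9, 10}, s ≤ k}:
k:     0  1  2  3  4  5  6  7  8  9 10 11 12 13 14 15 16
g(k):  0  0  0  0  0  1  1  1  1  1  2  2  2  2  2  0  0
So g(16) = 0.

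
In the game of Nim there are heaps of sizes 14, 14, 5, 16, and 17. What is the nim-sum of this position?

4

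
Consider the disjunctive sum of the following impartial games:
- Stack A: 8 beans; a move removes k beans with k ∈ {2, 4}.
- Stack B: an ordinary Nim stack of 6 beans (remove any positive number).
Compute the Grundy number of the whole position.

7

For stack A, compute g(0), g(1), … with moves {2, 4}:
k:     0  1  2  3  4  5  6  7  8
g(k):  0  0  1  1  2  2  0  0  1
So g(8) = 1.
Stack B is a plain Nim stack of size 6, so its Grundy value is 6.
The value of a disjunctive sum is the nim-sum of the parts.
Combined value = 1 XOR 6 = 7.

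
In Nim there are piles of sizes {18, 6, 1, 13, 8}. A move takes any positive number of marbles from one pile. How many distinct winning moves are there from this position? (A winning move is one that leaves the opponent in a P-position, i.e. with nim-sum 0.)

1

In binary:
  10010  (18)
  00110  (6)
  00001  (1)
  01101  (13)
  01000  (8)
  -----
  10000  (16)
The overall nim-sum is X = 16. A pile of size p has a winning move iff p XOR X < p (reduce it to p XOR X).
  18: 18 XOR 16 = 2 < 18 — winning move (to 2).
  6: 6 XOR 16 = 22 ≥ 6 — no move.
  1: 1 XOR 16 = 17 ≥ 1 — no move.
  13: 13 XOR 16 = 29 ≥ 13 — no move.
  8: 8 XOR 16 = 24 ≥ 8 — no move.
That gives 1 winning move.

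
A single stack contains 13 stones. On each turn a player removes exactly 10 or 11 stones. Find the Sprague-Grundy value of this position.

1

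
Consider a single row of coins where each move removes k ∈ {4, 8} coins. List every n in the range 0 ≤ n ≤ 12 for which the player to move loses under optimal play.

Build the Grundy sequence with g(k) = mex{g(k−s) : s ∈ {4, 8}, s ≤ k}:
k:     0  1  2  3  4  5  6  7  8  9 10 11 12
g(k):  0  0  0  0  1  1  1  1  2  2  2  2  0
The P-positions (g = 0) in 0..12 are 0, 1, 2, 3, 12.

0, 1, 2, 3, 12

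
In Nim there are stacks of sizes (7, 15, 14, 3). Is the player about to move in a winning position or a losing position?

Nim-sum: 7 XOR 15 XOR 14 XOR 3 = 5.
The nim-sum is 5 ≠ 0, so this is an N-position: the player to move can win.

Winning position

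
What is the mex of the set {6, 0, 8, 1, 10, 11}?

2

The values 0, 1 are all present; 2 is the first non-negative integer missing from the set.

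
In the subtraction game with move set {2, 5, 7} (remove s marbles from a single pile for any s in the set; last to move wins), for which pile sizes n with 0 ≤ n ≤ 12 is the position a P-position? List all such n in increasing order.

Compute g(0), g(1), … for moves {2, 5, 7}:
g(0) = mex{} = 0
g(1) = mex{} = 0
g(2) = mex{0} = 1
g(3) = mex{0} = 1
g(4) = mex{1} = 0
g(5) = mex{0,1} = 2
g(6) = mex{0} = 1
g(7) = mex{0,1,2} = 3
g(8) = mex{0,1} = 2
g(9) = mex{0,1,3} = 2
g(10) = mex{1,2} = 0
g(11) = mex{0,1,2} = 3
g(12) = mex{0,2,3} = 1
The P-positions (g = 0) in 0..12 are 0, 1, 4, 10.

0, 1, 4, 10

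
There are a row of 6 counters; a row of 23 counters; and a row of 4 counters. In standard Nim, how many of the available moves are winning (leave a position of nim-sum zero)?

Nim-sum: 6 ^ 23 ^ 4 = 21.
The overall nim-sum is X = 21. A row of size p has a winning move iff p XOR X < p (reduce it to p XOR X).
  6: 6 XOR 21 = 19 ≥ 6 — no move.
  23: 23 XOR 21 = 2 < 23 — winning move (to 2).
  4: 4 XOR 21 = 17 ≥ 4 — no move.
That gives 1 winning move.

1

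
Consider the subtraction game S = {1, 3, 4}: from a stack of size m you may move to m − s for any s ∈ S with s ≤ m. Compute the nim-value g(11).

2

Build the Grundy sequence with g(k) = mex{g(k−s) : s ∈ {1, 3, 4}, s ≤ k}:
k:     0  1  2  3  4  5  6  7  8  9 10 11
g(k):  0  1  0  1  2  3  2  0  1  0  1  2
So g(11) = 2.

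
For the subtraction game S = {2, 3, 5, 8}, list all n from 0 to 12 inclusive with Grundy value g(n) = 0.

0, 1, 7, 11

Compute g(0), g(1), … for moves {2, 3, 5, 8}:
k:     0  1  2  3  4  5  6  7  8  9 10 11 12
g(k):  0  0  1  1  2  2  3  0  4  1  3  0  4
The P-positions (g = 0) in 0..12 are 0, 1, 7, 11.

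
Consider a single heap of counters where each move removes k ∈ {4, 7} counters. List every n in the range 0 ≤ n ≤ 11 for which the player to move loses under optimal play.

0, 1, 2, 3, 11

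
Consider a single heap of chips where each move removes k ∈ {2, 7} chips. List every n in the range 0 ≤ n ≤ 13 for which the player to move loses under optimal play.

0, 1, 4, 5, 9, 10, 13

Build the Grundy sequence with g(k) = mex{g(k−s) : s ∈ {2, 7}, s ≤ k}:
g(0) = mex{} = 0
g(1) = mex{} = 0
g(2) = mex{0} = 1
g(3) = mex{0} = 1
g(4) = mex{1} = 0
g(5) = mex{1} = 0
g(6) = mex{0} = 1
g(7) = mex{0} = 1
g(8) = mex{0,1} = 2
g(9) = mex{1} = 0
g(10) = mex{1,2} = 0
g(11) = mex{0} = 1
g(12) = mex{0} = 1
g(13) = mex{1} = 0
The P-positions (g = 0) in 0..13 are 0, 1, 4, 5, 9, 10, 13.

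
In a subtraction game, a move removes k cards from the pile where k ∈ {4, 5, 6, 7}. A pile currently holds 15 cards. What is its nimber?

1

Grundy values for subtraction set {4, 5, 6, 7}:
k:     0  1  2  3  4  5  6  7  8  9 10 11 12 13 14 15
g(k):  0  0  0  0  1  1  1  1  2  2  2  0  0  0  0  1
So g(15) = 1.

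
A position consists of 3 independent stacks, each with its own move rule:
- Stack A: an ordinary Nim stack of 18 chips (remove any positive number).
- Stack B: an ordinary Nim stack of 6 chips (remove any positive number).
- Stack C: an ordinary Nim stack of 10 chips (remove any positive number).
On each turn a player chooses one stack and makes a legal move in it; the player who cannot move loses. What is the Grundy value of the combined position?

Stack A is a plain Nim stack of size 18, so its Grundy value is 18.
Stack B is a plain Nim stack of size 6, so its Grundy value is 6.
Stack C is a plain Nim stack of size 10, so its Grundy value is 10.
The value of a disjunctive sum is the nim-sum of the parts.
Combined value = 18 ⊕ 6 ⊕ 10 = 30.

30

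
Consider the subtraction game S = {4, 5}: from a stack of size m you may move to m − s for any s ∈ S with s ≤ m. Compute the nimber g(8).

Grundy values for subtraction set {4, 5}:
k:     0  1  2  3  4  5  6  7  8
g(k):  0  0  0  0  1  1  1  1  2
So g(8) = 2.

2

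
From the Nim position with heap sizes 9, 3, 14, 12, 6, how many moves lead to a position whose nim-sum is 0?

In binary:
  1001  (9)
  0011  (3)
  1110  (14)
  1100  (12)
  0110  (6)
  ----
  1110  (14)
The overall nim-sum is X = 14. A heap of size p has a winning move iff p XOR X < p (reduce it to p XOR X).
  9: 9 XOR 14 = 7 < 9 — winning move (to 7).
  3: 3 XOR 14 = 13 ≥ 3 — no move.
  14: 14 XOR 14 = 0 < 14 — winning move (to 0).
  12: 12 XOR 14 = 2 < 12 — winning move (to 2).
  6: 6 XOR 14 = 8 ≥ 6 — no move.
That gives 3 winning moves.

3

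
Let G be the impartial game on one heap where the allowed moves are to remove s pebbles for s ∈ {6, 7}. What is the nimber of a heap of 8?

Grundy values for subtraction set {6, 7}:
g(0) = mex{} = 0
g(1) = mex{} = 0
g(2) = mex{} = 0
g(3) = mex{} = 0
g(4) = mex{} = 0
g(5) = mex{} = 0
g(6) = mex{0} = 1
g(7) = mex{0} = 1
g(8) = mex{0} = 1
So g(8) = 1.

1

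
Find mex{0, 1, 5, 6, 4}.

2

The values 0, 1 are all present; 2 is the first non-negative integer missing from the set.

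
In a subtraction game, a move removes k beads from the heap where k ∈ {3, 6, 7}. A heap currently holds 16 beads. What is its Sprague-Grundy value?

2

Build the Grundy sequence with g(k) = mex{g(k−s) : s ∈ {3, 6, 7}, s ≤ k}:
k:     0  1  2  3  4  5  6  7  8  9 10 11 12 13 14 15 16
g(k):  0  0  0  1  1  1  2  2  2  3  0  0  0  1  1  1  2
So g(16) = 2.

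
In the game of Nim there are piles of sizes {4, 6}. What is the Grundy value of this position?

Compute the nim-sum pairwise:
4 XOR 6 = 2

2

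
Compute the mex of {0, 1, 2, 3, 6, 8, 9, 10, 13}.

4

The values 0, 1, 2, 3 are all present; 4 is the first non-negative integer missing from the set.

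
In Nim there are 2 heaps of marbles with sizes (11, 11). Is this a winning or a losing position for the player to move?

Nim-sum: 11 ^ 11 = 0.
The nim-sum is 0, so this is a P-position: the player to move is in a losing position under optimal play.

Losing position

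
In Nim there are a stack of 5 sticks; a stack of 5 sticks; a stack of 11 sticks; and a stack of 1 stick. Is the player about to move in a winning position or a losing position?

Winning position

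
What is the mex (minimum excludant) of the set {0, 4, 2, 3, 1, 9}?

The values 0, 1, 2, 3, 4 are all present; 5 is the first non-negative integer missing from the set.

5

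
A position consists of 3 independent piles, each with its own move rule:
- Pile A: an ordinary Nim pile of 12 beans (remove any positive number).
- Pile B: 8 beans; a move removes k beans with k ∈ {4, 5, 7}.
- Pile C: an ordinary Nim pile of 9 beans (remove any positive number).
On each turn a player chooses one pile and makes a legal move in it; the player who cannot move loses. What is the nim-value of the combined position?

Pile A is a plain Nim pile of size 12, so its Grundy value is 12.
Build the Grundy sequence for pile B with g(k) = mex{g(k−s) : s ∈ {4, 5, 7}, s ≤ k}:
k:     0  1  2  3  4  5  6  7  8
g(k):  0  0  0  0  1  1  1  1  2
So g(8) = 2.
Pile C is a plain Nim pile of size 9, so its Grundy value is 9.
By the Sprague-Grundy theorem, the Grundy value of a sum of independent games is the XOR of the component values.
Combined value = 12 XOR 2 XOR 9 = 7.

7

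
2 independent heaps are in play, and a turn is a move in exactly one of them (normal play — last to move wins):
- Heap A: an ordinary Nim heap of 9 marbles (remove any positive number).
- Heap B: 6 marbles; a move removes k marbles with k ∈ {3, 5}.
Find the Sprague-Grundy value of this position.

11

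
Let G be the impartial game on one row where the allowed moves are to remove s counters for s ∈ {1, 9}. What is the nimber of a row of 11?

1

Build the Grundy sequence with g(k) = mex{g(k−s) : s ∈ {1, 9}, s ≤ k}:
g(0) = mex{} = 0
g(1) = mex{0} = 1
g(2) = mex{1} = 0
g(3) = mex{0} = 1
g(4) = mex{1} = 0
g(5) = mex{0} = 1
g(6) = mex{1} = 0
g(7) = mex{0} = 1
g(8) = mex{1} = 0
g(9) = mex{0} = 1
g(10) = mex{1} = 0
g(11) = mex{0} = 1
So g(11) = 1.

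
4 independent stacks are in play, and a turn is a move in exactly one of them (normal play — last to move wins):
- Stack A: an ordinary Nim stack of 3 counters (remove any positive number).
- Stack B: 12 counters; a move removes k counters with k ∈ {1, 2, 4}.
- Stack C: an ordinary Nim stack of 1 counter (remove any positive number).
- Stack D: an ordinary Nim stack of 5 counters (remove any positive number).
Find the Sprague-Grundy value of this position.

7

Stack A is a plain Nim stack of size 3, so its Grundy value is 3.
Build the Grundy sequence for stack B with g(k) = mex{g(k−s) : s ∈ {1, 2, 4}, s ≤ k}:
g(0) = mex{} = 0
g(1) = mex{0} = 1
g(2) = mex{0,1} = 2
g(3) = mex{1,2} = 0
g(4) = mex{0,2} = 1
g(5) = mex{0,1} = 2
g(6) = mex{1,2} = 0
g(7) = mex{0,2} = 1
g(8) = mex{0,1} = 2
g(9) = mex{1,2} = 0
g(10) = mex{0,2} = 1
g(11) = mex{0,1} = 2
g(12) = mex{1,2} = 0
So g(12) = 0.
Stack C is a plain Nim stack of size 1, so its Grundy value is 1.
Stack D is a plain Nim stack of size 5, so its Grundy value is 5.
The value of a disjunctive sum is the nim-sum of the parts.
Combined value = 3 ⊕ 0 ⊕ 1 ⊕ 5 = 7.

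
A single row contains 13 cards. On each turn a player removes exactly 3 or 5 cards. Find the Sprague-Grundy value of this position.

1

Build the Grundy sequence with g(k) = mex{g(k−s) : s ∈ {3, 5}, s ≤ k}:
g(0) = mex{} = 0
g(1) = mex{} = 0
g(2) = mex{} = 0
g(3) = mex{0} = 1
g(4) = mex{0} = 1
g(5) = mex{0} = 1
g(6) = mex{0,1} = 2
g(7) = mex{0,1} = 2
g(8) = mex{1} = 0
g(9) = mex{1,2} = 0
g(10) = mex{1,2} = 0
g(11) = mex{0,2} = 1
g(12) = mex{0,2} = 1
g(13) = mex{0} = 1
So g(13) = 1.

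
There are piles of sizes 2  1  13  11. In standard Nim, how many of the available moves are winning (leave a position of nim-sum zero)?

1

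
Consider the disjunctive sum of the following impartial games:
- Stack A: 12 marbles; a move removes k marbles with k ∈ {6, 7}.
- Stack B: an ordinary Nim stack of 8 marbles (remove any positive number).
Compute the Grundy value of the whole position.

10

Grundy values for stack A (subtraction set {6, 7}):
g(0) = mex{} = 0
g(1) = mex{} = 0
g(2) = mex{} = 0
g(3) = mex{} = 0
g(4) = mex{} = 0
g(5) = mex{} = 0
g(6) = mex{0} = 1
g(7) = mex{0} = 1
g(8) = mex{0} = 1
g(9) = mex{0} = 1
g(10) = mex{0} = 1
g(11) = mex{0} = 1
g(12) = mex{0,1} = 2
So g(12) = 2.
Stack B is a plain Nim stack of size 8, so its Grundy value is 8.
The value of a disjunctive sum is the nim-sum of the parts.
Combined value = 2 ⊕ 8 = 10.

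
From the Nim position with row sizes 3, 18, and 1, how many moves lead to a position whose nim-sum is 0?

Nim-sum: 3 ⊕ 18 ⊕ 1 = 16.
The overall nim-sum is X = 16. A row of size p has a winning move iff p XOR X < p (reduce it to p XOR X).
  3: 3 XOR 16 = 19 ≥ 3 — no move.
  18: 18 XOR 16 = 2 < 18 — winning move (to 2).
  1: 1 XOR 16 = 17 ≥ 1 — no move.
That gives 1 winning move.

1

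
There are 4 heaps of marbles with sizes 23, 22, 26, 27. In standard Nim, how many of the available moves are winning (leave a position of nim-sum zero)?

0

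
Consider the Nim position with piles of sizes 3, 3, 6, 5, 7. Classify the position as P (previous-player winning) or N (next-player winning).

N-position

Compute the nim-sum pairwise:
3 XOR 3 = 0
0 XOR 6 = 6
6 XOR 5 = 3
3 XOR 7 = 4
The nim-sum is 4 ≠ 0, so this is an N-position: the player to move can win.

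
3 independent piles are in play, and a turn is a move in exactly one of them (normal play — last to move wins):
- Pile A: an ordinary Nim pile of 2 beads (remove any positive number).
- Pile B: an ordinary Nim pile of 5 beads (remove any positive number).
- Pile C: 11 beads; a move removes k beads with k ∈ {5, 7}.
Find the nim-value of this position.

5

Pile A is a plain Nim pile of size 2, so its Grundy value is 2.
Pile B is a plain Nim pile of size 5, so its Grundy value is 5.
For pile C, compute g(0), g(1), … with moves {5, 7}:
k:     0  1  2  3  4  5  6  7  8  9 10 11
g(k):  0  0  0  0  0  1  1  1  1  1  2  2
So g(11) = 2.
The value of a disjunctive sum is the nim-sum of the parts.
Combined value = 2 XOR 5 XOR 2 = 5.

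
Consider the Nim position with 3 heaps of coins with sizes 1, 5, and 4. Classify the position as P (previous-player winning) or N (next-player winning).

Nim-sum: 1 ^ 5 ^ 4 = 0.
The nim-sum is 0, so this is a P-position: the player to move is in a losing position under optimal play.

P-position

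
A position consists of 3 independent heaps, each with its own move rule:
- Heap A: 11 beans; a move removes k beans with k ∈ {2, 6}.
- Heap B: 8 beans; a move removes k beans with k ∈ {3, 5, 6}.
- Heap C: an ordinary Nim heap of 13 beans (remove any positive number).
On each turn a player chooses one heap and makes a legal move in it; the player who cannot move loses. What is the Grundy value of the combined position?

For heap A, compute g(0), g(1), … with moves {2, 6}:
k:     0  1  2  3  4  5  6  7  8  9 10 11
g(k):  0  0  1  1  0  0  1  1  0  0  1  1
So g(11) = 1.
Grundy values for heap B (subtraction set {3, 5, 6}):
k:     0  1  2  3  4  5  6  7  8
g(k):  0  0  0  1  1  1  2  2  2
So g(8) = 2.
Heap C is a plain Nim heap of size 13, so its Grundy value is 13.
By the Sprague-Grundy theorem, the Grundy value of a sum of independent games is the XOR of the component values.
Combined value = 1 ⊕ 2 ⊕ 13 = 14.

14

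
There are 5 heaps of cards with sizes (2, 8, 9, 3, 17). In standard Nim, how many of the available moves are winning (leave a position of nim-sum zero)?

1

Compute the nim-sum pairwise:
2 XOR 8 = 10
10 XOR 9 = 3
3 XOR 3 = 0
0 XOR 17 = 17
The overall nim-sum is X = 17. A heap of size p has a winning move iff p XOR X < p (reduce it to p XOR X).
  2: 2 XOR 17 = 19 ≥ 2 — no move.
  8: 8 XOR 17 = 25 ≥ 8 — no move.
  9: 9 XOR 17 = 24 ≥ 9 — no move.
  3: 3 XOR 17 = 18 ≥ 3 — no move.
  17: 17 XOR 17 = 0 < 17 — winning move (to 0).
That gives 1 winning move.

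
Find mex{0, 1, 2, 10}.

3

The values 0, 1, 2 are all present; 3 is the first non-negative integer missing from the set.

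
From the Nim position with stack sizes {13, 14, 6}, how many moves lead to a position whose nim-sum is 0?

3

In binary:
  1101  (13)
  1110  (14)
  0110  (6)
  ----
  0101  (5)
The overall nim-sum is X = 5. A stack of size p has a winning move iff p XOR X < p (reduce it to p XOR X).
  13: 13 XOR 5 = 8 < 13 — winning move (to 8).
  14: 14 XOR 5 = 11 < 14 — winning move (to 11).
  6: 6 XOR 5 = 3 < 6 — winning move (to 3).
That gives 3 winning moves.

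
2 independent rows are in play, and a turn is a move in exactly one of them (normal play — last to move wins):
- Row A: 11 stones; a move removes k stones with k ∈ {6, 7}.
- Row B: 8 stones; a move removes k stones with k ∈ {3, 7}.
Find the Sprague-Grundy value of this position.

3

Grundy values for row A (subtraction set {6, 7}):
g(0) = mex{} = 0
g(1) = mex{} = 0
g(2) = mex{} = 0
g(3) = mex{} = 0
g(4) = mex{} = 0
g(5) = mex{} = 0
g(6) = mex{0} = 1
g(7) = mex{0} = 1
g(8) = mex{0} = 1
g(9) = mex{0} = 1
g(10) = mex{0} = 1
g(11) = mex{0} = 1
So g(11) = 1.
For row B, compute g(0), g(1), … with moves {3, 7}:
k:     0  1  2  3  4  5  6  7  8
g(k):  0  0  0  1  1  1  0  2  2
So g(8) = 2.
By the Sprague-Grundy theorem, the Grundy value of a sum of independent games is the XOR of the component values.
Combined value = 1 ⊕ 2 = 3.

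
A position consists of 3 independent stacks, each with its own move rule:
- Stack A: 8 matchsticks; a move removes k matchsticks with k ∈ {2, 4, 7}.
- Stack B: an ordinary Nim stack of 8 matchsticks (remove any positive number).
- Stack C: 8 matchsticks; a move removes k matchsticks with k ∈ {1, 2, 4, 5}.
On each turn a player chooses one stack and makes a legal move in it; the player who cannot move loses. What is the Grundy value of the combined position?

11

Grundy values for stack A (subtraction set {2, 4, 7}):
g(0) = mex{} = 0
g(1) = mex{} = 0
g(2) = mex{0} = 1
g(3) = mex{0} = 1
g(4) = mex{0,1} = 2
g(5) = mex{0,1} = 2
g(6) = mex{1,2} = 0
g(7) = mex{0,1,2} = 3
g(8) = mex{0,2} = 1
So g(8) = 1.
Stack B is a plain Nim stack of size 8, so its Grundy value is 8.
Build the Grundy sequence for stack C with g(k) = mex{g(k−s) : s ∈ {1, 2, 4, 5}, s ≤ k}:
g(0) = mex{} = 0
g(1) = mex{0} = 1
g(2) = mex{0,1} = 2
g(3) = mex{1,2} = 0
g(4) = mex{0,2} = 1
g(5) = mex{0,1} = 2
g(6) = mex{1,2} = 0
g(7) = mex{0,2} = 1
g(8) = mex{0,1} = 2
So g(8) = 2.
The value of a disjunctive sum is the nim-sum of the parts.
Combined value = 1 XOR 8 XOR 2 = 11.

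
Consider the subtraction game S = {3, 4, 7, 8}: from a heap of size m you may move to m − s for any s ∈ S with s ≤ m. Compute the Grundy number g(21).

Build the Grundy sequence with g(k) = mex{g(k−s) : s ∈ {3, 4, 7, 8}, s ≤ k}:
k:     0  1  2  3  4  5  6  7  8  9 10 11 12 13 14 15 16 17 18 19 20 21
g(k):  0  0  0  1  1  1  2  2  2  3  3  0  0  0  1  1  1  2  2  2  3  3
So g(21) = 3.

3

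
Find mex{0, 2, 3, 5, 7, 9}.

1

0 is in the set but 1 is not, so the mex is 1.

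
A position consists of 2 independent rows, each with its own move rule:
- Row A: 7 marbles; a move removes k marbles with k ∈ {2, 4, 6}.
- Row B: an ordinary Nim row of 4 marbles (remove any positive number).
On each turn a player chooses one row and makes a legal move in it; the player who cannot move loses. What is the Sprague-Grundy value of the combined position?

Build the Grundy sequence for row A with g(k) = mex{g(k−s) : s ∈ {2, 4, 6}, s ≤ k}:
k:     0  1  2  3  4  5  6  7
g(k):  0  0  1  1  2  2  3  3
So g(7) = 3.
Row B is a plain Nim row of size 4, so its Grundy value is 4.
The value of a disjunctive sum is the nim-sum of the parts.
Combined value = 3 XOR 4 = 7.

7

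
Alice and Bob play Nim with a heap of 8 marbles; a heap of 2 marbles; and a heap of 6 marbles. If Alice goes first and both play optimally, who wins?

Compute the nim-sum pairwise:
8 XOR 2 = 10
10 XOR 6 = 12
The nim-sum is 12 ≠ 0, so this is an N-position: the player to move can win; Alice has a winning move.

Alice wins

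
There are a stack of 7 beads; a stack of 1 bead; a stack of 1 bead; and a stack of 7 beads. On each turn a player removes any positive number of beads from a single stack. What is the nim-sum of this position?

0

Nim-sum: 7 XOR 1 XOR 1 XOR 7 = 0.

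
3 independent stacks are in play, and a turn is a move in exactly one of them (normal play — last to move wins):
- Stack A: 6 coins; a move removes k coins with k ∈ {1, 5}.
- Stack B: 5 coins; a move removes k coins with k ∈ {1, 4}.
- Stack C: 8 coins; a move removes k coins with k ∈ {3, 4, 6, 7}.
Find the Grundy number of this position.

2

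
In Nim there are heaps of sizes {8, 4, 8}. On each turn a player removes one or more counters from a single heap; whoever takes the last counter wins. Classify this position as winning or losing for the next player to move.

Nim-sum: 8 ^ 4 ^ 8 = 4.
The nim-sum is 4 ≠ 0, so this is an N-position: the player to move can win.

Winning position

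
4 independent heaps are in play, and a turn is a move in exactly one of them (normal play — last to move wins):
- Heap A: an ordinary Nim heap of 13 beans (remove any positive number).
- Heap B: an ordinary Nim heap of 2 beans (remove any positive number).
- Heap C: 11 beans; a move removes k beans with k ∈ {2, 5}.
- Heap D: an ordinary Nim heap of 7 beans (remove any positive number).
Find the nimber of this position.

8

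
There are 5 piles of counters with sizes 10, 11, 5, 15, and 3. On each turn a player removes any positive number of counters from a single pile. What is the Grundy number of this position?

Compute the nim-sum pairwise:
10 XOR 11 = 1
1 XOR 5 = 4
4 XOR 15 = 11
11 XOR 3 = 8

8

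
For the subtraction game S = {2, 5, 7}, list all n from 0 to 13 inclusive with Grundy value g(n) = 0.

0, 1, 4, 10, 13

Grundy values for subtraction set {2, 5, 7}:
k:     0  1  2  3  4  5  6  7  8  9 10 11 12 13
g(k):  0  0  1  1  0  2  1  3  2  2  0  3  1  0
The P-positions (g = 0) in 0..13 are 0, 1, 4, 10, 13.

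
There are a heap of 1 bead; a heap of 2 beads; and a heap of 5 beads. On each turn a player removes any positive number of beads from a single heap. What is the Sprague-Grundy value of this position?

6

Compute the nim-sum pairwise:
1 ⊕ 2 = 3
3 ⊕ 5 = 6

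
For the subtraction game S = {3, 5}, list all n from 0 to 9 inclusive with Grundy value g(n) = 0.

0, 1, 2, 8, 9

Compute g(0), g(1), … for moves {3, 5}:
g(0) = mex{} = 0
g(1) = mex{} = 0
g(2) = mex{} = 0
g(3) = mex{0} = 1
g(4) = mex{0} = 1
g(5) = mex{0} = 1
g(6) = mex{0,1} = 2
g(7) = mex{0,1} = 2
g(8) = mex{1} = 0
g(9) = mex{1,2} = 0
The P-positions (g = 0) in 0..9 are 0, 1, 2, 8, 9.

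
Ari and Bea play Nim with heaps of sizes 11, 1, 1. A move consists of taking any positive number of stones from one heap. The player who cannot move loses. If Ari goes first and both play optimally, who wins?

Ari wins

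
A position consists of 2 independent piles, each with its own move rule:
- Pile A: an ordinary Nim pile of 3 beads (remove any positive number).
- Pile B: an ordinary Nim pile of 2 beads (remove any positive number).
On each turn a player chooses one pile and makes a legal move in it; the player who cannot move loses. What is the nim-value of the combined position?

1

Pile A is a plain Nim pile of size 3, so its Grundy value is 3.
Pile B is a plain Nim pile of size 2, so its Grundy value is 2.
The value of a disjunctive sum is the nim-sum of the parts.
Combined value = 3 XOR 2 = 1.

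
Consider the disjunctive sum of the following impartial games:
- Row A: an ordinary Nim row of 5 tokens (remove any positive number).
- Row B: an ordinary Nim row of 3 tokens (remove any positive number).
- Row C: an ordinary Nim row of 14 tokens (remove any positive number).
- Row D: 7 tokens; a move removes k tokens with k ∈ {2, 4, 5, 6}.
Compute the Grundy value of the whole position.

Row A is a plain Nim row of size 5, so its Grundy value is 5.
Row B is a plain Nim row of size 3, so its Grundy value is 3.
Row C is a plain Nim row of size 14, so its Grundy value is 14.
For row D, compute g(0), g(1), … with moves {2, 4, 5, 6}:
g(0) = mex{} = 0
g(1) = mex{} = 0
g(2) = mex{0} = 1
g(3) = mex{0} = 1
g(4) = mex{0,1} = 2
g(5) = mex{0,1} = 2
g(6) = mex{0,1,2} = 3
g(7) = mex{0,1,2} = 3
So g(7) = 3.
The value of a disjunctive sum is the nim-sum of the parts.
Combined value = 5 ⊕ 3 ⊕ 14 ⊕ 3 = 11.

11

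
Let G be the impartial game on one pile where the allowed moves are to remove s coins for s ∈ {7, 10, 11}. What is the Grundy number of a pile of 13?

1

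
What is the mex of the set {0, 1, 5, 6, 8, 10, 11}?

The values 0, 1 are all present; 2 is the first non-negative integer missing from the set.

2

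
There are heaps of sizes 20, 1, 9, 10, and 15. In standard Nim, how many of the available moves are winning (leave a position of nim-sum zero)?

1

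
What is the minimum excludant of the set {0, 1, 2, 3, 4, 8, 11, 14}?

5

The values 0, 1, 2, 3, 4 are all present; 5 is the first non-negative integer missing from the set.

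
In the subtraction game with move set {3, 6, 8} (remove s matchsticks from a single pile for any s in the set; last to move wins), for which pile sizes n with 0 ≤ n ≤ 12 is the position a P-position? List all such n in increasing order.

0, 1, 2, 11, 12

Compute g(0), g(1), … for moves {3, 6, 8}:
g(0) = mex{} = 0
g(1) = mex{} = 0
g(2) = mex{} = 0
g(3) = mex{0} = 1
g(4) = mex{0} = 1
g(5) = mex{0} = 1
g(6) = mex{0,1} = 2
g(7) = mex{0,1} = 2
g(8) = mex{0,1} = 2
g(9) = mex{0,1,2} = 3
g(10) = mex{0,1,2} = 3
g(11) = mex{1,2} = 0
g(12) = mex{1,2,3} = 0
The P-positions (g = 0) in 0..12 are 0, 1, 2, 11, 12.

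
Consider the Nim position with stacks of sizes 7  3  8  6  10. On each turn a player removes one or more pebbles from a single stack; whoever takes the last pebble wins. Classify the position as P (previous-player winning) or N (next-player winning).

Write each in binary and XOR column by column:
  0111  (7)
  0011  (3)
  1000  (8)
  0110  (6)
  1010  (10)
  ----
  0000  (0)
The nim-sum is 0, so this is a P-position: the player to move is in a losing position under optimal play.

P-position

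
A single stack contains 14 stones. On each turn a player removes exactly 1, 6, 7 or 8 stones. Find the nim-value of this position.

Grundy values for subtraction set {1, 6, 7, 8}:
g(0) = mex{} = 0
g(1) = mex{0} = 1
g(2) = mex{1} = 0
g(3) = mex{0} = 1
g(4) = mex{1} = 0
g(5) = mex{0} = 1
g(6) = mex{0,1} = 2
g(7) = mex{0,1,2} = 3
g(8) = mex{0,1,3} = 2
g(9) = mex{0,1,2} = 3
g(10) = mex{0,1,3} = 2
g(11) = mex{0,1,2} = 3
g(12) = mex{0,1,2,3} = 4
g(13) = mex{1,2,3,4} = 0
g(14) = mex{0,2,3} = 1
So g(14) = 1.

1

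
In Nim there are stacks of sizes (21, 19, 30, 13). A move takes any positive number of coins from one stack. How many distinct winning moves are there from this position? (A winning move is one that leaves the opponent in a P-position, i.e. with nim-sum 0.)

Compute the nim-sum pairwise:
21 ^ 19 = 6
6 ^ 30 = 24
24 ^ 13 = 21
The overall nim-sum is X = 21. A stack of size p has a winning move iff p XOR X < p (reduce it to p XOR X).
  21: 21 XOR 21 = 0 < 21 — winning move (to 0).
  19: 19 XOR 21 = 6 < 19 — winning move (to 6).
  30: 30 XOR 21 = 11 < 30 — winning move (to 11).
  13: 13 XOR 21 = 24 ≥ 13 — no move.
That gives 3 winning moves.

3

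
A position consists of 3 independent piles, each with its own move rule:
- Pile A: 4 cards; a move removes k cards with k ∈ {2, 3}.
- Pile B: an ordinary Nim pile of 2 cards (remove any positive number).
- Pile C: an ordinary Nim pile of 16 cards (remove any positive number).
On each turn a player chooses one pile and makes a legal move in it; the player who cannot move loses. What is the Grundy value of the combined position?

Build the Grundy sequence for pile A with g(k) = mex{g(k−s) : s ∈ {2, 3}, s ≤ k}:
g(0) = mex{} = 0
g(1) = mex{} = 0
g(2) = mex{0} = 1
g(3) = mex{0} = 1
g(4) = mex{0,1} = 2
So g(4) = 2.
Pile B is a plain Nim pile of size 2, so its Grundy value is 2.
Pile C is a plain Nim pile of size 16, so its Grundy value is 16.
The value of a disjunctive sum is the nim-sum of the parts.
Combined value = 2 ⊕ 2 ⊕ 16 = 16.

16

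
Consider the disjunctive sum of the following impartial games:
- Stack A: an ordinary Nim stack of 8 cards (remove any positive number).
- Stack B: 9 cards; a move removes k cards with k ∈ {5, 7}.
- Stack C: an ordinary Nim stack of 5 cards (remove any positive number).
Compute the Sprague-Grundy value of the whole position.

12

Stack A is a plain Nim stack of size 8, so its Grundy value is 8.
For stack B, compute g(0), g(1), … with moves {5, 7}:
k:     0  1  2  3  4  5  6  7  8  9
g(k):  0  0  0  0  0  1  1  1  1  1
So g(9) = 1.
Stack C is a plain Nim stack of size 5, so its Grundy value is 5.
The value of a disjunctive sum is the nim-sum of the parts.
Combined value = 8 ⊕ 1 ⊕ 5 = 12.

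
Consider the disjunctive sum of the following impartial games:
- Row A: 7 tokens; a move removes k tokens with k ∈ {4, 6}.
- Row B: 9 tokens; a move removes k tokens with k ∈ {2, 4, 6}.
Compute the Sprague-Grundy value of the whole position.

For row A, compute g(0), g(1), … with moves {4, 6}:
k:     0  1  2  3  4  5  6  7
g(k):  0  0  0  0  1  1  1  1
So g(7) = 1.
Build the Grundy sequence for row B with g(k) = mex{g(k−s) : s ∈ {2, 4, 6}, s ≤ k}:
k:     0  1  2  3  4  5  6  7  8  9
g(k):  0  0  1  1  2  2  3  3  0  0
So g(9) = 0.
The value of a disjunctive sum is the nim-sum of the parts.
Combined value = 1 XOR 0 = 1.

1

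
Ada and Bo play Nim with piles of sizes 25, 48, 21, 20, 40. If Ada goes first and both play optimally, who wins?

Compute the nim-sum pairwise:
25 ^ 48 = 41
41 ^ 21 = 60
60 ^ 20 = 40
40 ^ 40 = 0
The nim-sum is 0, so this is a P-position: the player to move is in a losing position under optimal play; Ada is about to move from it and so loses — Bo wins.

Bo wins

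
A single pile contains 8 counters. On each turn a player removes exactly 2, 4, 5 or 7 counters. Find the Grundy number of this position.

Grundy values for subtraction set {2, 4, 5, 7}:
g(0) = mex{} = 0
g(1) = mex{} = 0
g(2) = mex{0} = 1
g(3) = mex{0} = 1
g(4) = mex{0,1} = 2
g(5) = mex{0,1} = 2
g(6) = mex{0,1,2} = 3
g(7) = mex{0,1,2} = 3
g(8) = mex{0,1,2,3} = 4
So g(8) = 4.

4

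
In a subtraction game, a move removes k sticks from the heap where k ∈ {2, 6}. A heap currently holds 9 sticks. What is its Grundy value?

0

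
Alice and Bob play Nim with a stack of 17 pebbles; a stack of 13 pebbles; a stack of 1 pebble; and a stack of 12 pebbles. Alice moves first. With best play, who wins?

Alice wins

Compute the nim-sum pairwise:
17 ^ 13 = 28
28 ^ 1 = 29
29 ^ 12 = 17
The nim-sum is 17 ≠ 0, so this is an N-position: the player to move can win; Alice has a winning move.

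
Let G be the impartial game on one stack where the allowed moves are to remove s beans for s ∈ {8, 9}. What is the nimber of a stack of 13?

1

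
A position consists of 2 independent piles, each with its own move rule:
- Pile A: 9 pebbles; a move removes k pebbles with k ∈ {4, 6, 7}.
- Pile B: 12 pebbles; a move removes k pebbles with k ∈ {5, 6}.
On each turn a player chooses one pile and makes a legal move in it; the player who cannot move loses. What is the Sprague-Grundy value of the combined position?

2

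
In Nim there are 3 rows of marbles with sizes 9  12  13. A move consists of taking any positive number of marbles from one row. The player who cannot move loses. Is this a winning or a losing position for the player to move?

Nim-sum: 9 XOR 12 XOR 13 = 8.
The nim-sum is 8 ≠ 0, so this is an N-position: the player to move can win.

Winning position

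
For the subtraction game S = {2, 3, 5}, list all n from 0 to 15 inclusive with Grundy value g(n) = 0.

0, 1, 7, 8, 14, 15

Compute g(0), g(1), … for moves {2, 3, 5}:
k:     0  1  2  3  4  5  6  7  8  9 10 11 12 13 14 15
g(k):  0  0  1  1  2  2  3  0  0  1  1  2  2  3  0  0
The P-positions (g = 0) in 0..15 are 0, 1, 7, 8, 14, 15.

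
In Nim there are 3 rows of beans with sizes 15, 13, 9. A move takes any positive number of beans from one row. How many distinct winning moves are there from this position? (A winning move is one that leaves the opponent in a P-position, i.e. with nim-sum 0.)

Nim-sum: 15 ⊕ 13 ⊕ 9 = 11.
The overall nim-sum is X = 11. A row of size p has a winning move iff p XOR X < p (reduce it to p XOR X).
  15: 15 XOR 11 = 4 < 15 — winning move (to 4).
  13: 13 XOR 11 = 6 < 13 — winning move (to 6).
  9: 9 XOR 11 = 2 < 9 — winning move (to 2).
That gives 3 winning moves.

3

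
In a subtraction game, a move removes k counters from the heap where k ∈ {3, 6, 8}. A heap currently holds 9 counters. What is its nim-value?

3

Compute g(0), g(1), … for moves {3, 6, 8}:
g(0) = mex{} = 0
g(1) = mex{} = 0
g(2) = mex{} = 0
g(3) = mex{0} = 1
g(4) = mex{0} = 1
g(5) = mex{0} = 1
g(6) = mex{0,1} = 2
g(7) = mex{0,1} = 2
g(8) = mex{0,1} = 2
g(9) = mex{0,1,2} = 3
So g(9) = 3.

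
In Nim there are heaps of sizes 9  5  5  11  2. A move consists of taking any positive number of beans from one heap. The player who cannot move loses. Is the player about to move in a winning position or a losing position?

Losing position

In binary:
  1001  (9)
  0101  (5)
  0101  (5)
  1011  (11)
  0010  (2)
  ----
  0000  (0)
The nim-sum is 0, so this is a P-position: the player to move is in a losing position under optimal play.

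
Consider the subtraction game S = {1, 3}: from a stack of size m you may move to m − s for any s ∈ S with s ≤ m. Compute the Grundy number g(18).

0

Build the Grundy sequence with g(k) = mex{g(k−s) : s ∈ {1, 3}, s ≤ k}:
k:     0  1  2  3  4  5  6  7  8  9 10 11 12 13 14 15 16 17 18
g(k):  0  1  0  1  0  1  0  1  0  1  0  1  0  1  0  1  0  1  0
So g(18) = 0.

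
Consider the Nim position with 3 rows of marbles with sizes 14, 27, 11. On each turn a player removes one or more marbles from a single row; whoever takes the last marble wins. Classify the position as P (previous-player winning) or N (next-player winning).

Compute the nim-sum pairwise:
14 ^ 27 = 21
21 ^ 11 = 30
The nim-sum is 30 ≠ 0, so this is an N-position: the player to move can win.

N-position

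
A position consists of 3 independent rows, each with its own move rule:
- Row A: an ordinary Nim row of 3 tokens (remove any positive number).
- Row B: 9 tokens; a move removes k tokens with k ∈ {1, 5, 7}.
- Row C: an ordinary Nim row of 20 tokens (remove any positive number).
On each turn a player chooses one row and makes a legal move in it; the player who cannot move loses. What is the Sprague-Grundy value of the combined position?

22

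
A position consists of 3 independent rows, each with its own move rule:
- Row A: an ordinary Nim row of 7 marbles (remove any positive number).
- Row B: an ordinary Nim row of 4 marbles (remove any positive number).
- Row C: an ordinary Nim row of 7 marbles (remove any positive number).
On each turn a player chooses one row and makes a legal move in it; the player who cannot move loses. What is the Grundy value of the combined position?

4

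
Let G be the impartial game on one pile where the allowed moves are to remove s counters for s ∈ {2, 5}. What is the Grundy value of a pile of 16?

1

Build the Grundy sequence with g(k) = mex{g(k−s) : s ∈ {2, 5}, s ≤ k}:
k:     0  1  2  3  4  5  6  7  8  9 10 11 12 13 14 15 16
g(k):  0  0  1  1  0  2  1  0  0  1  1  0  2  1  0  0  1
So g(16) = 1.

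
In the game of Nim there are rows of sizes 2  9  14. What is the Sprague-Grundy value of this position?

Nim-sum: 2 XOR 9 XOR 14 = 5.

5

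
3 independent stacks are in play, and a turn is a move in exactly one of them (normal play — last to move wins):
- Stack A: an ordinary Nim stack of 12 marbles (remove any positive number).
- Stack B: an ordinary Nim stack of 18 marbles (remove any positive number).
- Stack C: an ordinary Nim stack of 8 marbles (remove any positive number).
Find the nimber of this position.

22

Stack A is a plain Nim stack of size 12, so its Grundy value is 12.
Stack B is a plain Nim stack of size 18, so its Grundy value is 18.
Stack C is a plain Nim stack of size 8, so its Grundy value is 8.
The value of a disjunctive sum is the nim-sum of the parts.
Combined value = 12 XOR 18 XOR 8 = 22.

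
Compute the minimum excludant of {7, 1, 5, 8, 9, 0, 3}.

2

The values 0, 1 are all present; 2 is the first non-negative integer missing from the set.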